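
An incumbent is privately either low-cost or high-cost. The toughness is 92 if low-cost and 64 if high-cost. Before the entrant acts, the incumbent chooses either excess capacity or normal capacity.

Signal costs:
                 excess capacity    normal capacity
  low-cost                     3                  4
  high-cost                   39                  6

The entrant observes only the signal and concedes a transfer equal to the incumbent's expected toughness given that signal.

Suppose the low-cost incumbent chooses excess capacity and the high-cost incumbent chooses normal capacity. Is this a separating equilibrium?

Yes

Under separation the entrant infers type exactly: excess capacity → low-cost (pays 92), normal capacity → high-cost (pays 64).
Low-cost: excess capacity gives 92 − 3 = 89; normal capacity gives 64 − 4 = 60. No deviation. ✓
High-cost: normal capacity gives 64 − 6 = 58; excess capacity gives 92 − 39 = 53. No deviation. ✓
Both incentive constraints hold.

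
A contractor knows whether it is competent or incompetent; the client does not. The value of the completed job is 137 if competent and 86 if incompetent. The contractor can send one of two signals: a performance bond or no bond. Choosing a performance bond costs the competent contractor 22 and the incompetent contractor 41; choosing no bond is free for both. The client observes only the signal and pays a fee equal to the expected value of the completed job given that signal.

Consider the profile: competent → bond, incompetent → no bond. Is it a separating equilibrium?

Under separation the client infers type exactly: bond → competent (pays 137), no bond → incompetent (pays 86).
Competent: bond gives 137 − 22 = 115; no bond gives 86 − 0 = 86. No deviation. ✓
Incompetent: no bond gives 86 − 0 = 86; bond gives 137 − 41 = 96. Would deviate. ✗

No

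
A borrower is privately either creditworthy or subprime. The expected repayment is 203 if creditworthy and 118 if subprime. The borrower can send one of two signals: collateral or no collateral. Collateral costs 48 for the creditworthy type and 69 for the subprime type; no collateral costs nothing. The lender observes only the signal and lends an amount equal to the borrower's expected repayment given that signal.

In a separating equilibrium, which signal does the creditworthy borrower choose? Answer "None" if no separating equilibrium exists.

Try creditworthy → collateral, subprime → no collateral:
  If types separate, collateral earns payment 203 and no collateral earns 118.
  Creditworthy: collateral gives 203 − 48 = 155; no collateral gives 118 − 0 = 118. No deviation. ✓
  Subprime: no collateral gives 118 − 0 = 118; collateral gives 203 − 69 = 134. Would deviate. ✗
Try creditworthy → no collateral, subprime → collateral:
  If types separate, no collateral earns payment 203 and collateral earns 118.
  Creditworthy: no collateral gives 203 − 0 = 203; collateral gives 118 − 48 = 70. No deviation. ✓
  Subprime: collateral gives 118 − 69 = 49; no collateral gives 203 − 0 = 203. Would deviate. ✗
Neither assignment is incentive-compatible.

None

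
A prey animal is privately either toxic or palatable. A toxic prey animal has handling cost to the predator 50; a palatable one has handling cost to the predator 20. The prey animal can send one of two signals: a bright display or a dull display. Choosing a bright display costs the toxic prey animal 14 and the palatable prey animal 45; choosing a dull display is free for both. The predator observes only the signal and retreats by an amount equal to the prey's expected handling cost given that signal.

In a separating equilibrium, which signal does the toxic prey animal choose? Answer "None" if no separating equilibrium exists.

bright display

Try toxic → bright display, palatable → dull display:
  Under separation the predator infers type exactly: bright display → toxic (pays 50), dull display → palatable (pays 20).
  Toxic: bright display gives 50 − 14 = 36; dull display gives 20 − 0 = 20. No deviation. ✓
  Palatable: dull display gives 20 − 0 = 20; bright display gives 50 − 45 = 5. No deviation. ✓
Both hold — the toxic type sends bright display.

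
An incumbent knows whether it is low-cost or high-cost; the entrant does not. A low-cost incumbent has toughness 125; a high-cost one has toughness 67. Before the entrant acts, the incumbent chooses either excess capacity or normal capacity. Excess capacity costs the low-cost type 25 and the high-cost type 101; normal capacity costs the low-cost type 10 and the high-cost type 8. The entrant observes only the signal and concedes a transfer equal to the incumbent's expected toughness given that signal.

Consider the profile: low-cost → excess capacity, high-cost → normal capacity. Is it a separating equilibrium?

If types separate, excess capacity earns payment 125 and normal capacity earns 67.
Low-cost: excess capacity gives 125 − 25 = 100; normal capacity gives 67 − 10 = 57. No deviation. ✓
High-cost: normal capacity gives 67 − 8 = 59; excess capacity gives 125 − 101 = 24. No deviation. ✓
Both incentive constraints hold.

Yes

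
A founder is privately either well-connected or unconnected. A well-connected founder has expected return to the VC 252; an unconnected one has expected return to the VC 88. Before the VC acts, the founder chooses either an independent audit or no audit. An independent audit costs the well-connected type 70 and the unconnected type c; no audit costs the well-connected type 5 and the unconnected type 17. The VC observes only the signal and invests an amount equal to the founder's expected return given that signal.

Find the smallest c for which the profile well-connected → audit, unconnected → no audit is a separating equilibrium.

181

Under separation: audit → well-connected (pays 252); no audit → unconnected (pays 88).
Well-connected: 252 − 70 = 182 ≥ 88 − 5 = 83. Holds regardless of c. ✓
Unconnected: 88 − 17 ≥ 252 − c, so c ≥ 252 − 71 = 181.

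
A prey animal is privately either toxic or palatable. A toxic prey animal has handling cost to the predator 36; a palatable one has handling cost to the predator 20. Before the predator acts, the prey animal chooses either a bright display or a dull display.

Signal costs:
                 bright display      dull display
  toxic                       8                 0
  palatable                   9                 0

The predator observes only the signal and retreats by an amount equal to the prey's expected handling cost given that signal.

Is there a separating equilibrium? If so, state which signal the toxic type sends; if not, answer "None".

None

Try toxic → bright display, palatable → dull display:
  If types separate, bright display earns payment 36 and dull display earns 20.
  Toxic: bright display gives 36 − 8 = 28; dull display gives 20 − 0 = 20. No deviation. ✓
  Palatable: dull display gives 20 − 0 = 20; bright display gives 36 − 9 = 27. Would deviate. ✗
Try toxic → dull display, palatable → bright display:
  If types separate, dull display earns payment 36 and bright display earns 20.
  Toxic: dull display gives 36 − 0 = 36; bright display gives 20 − 8 = 12. No deviation. ✓
  Palatable: bright display gives 20 − 9 = 11; dull display gives 36 − 0 = 36. Would deviate. ✗
Neither assignment is incentive-compatible.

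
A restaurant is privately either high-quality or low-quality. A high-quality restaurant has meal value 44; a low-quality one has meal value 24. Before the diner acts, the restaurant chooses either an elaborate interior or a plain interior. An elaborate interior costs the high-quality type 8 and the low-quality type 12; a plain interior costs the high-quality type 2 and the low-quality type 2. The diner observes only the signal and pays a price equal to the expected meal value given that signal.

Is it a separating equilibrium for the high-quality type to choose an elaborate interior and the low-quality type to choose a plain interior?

No

Under separation the diner infers type exactly: elaborate interior → high-quality (pays 44), plain interior → low-quality (pays 24).
High-quality: elaborate interior gives 44 − 8 = 36; plain interior gives 24 − 2 = 22. No deviation. ✓
Low-quality: plain interior gives 24 − 2 = 22; elaborate interior gives 44 − 12 = 32. Would deviate. ✗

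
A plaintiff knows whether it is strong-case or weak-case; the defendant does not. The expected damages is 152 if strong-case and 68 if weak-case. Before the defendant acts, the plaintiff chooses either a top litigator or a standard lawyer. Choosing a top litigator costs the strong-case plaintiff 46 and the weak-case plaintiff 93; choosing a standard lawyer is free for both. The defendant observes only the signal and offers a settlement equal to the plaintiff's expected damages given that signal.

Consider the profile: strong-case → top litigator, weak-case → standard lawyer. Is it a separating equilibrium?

Yes

If types separate, top litigator earns payment 152 and standard lawyer earns 68.
Strong-case: top litigator gives 152 − 46 = 106; standard lawyer gives 68 − 0 = 68. No deviation. ✓
Weak-case: standard lawyer gives 68 − 0 = 68; top litigator gives 152 − 93 = 59. No deviation. ✓
Both incentive constraints hold.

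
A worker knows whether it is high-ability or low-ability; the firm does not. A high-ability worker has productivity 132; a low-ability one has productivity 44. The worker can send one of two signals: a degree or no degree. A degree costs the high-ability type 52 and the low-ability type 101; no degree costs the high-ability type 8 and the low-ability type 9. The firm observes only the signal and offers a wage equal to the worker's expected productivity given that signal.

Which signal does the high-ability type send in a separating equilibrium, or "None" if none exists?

degree

Try high-ability → degree, low-ability → no degree:
  Under separation the firm infers type exactly: degree → high-ability (pays 132), no degree → low-ability (pays 44).
  High-ability: degree gives 132 − 52 = 80; no degree gives 44 − 8 = 36. No deviation. ✓
  Low-ability: no degree gives 44 − 9 = 35; degree gives 132 − 101 = 31. No deviation. ✓
Both hold — the high-ability type sends degree.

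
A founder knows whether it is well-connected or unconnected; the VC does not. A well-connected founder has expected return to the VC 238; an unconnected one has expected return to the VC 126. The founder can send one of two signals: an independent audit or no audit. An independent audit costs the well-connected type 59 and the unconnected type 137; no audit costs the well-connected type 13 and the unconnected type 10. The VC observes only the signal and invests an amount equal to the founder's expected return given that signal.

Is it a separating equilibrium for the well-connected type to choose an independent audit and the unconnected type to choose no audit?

Yes

Under separation the VC infers type exactly: audit → well-connected (pays 238), no audit → unconnected (pays 126).
Well-connected: audit gives 238 − 59 = 179; no audit gives 126 − 13 = 113. No deviation. ✓
Unconnected: no audit gives 126 − 10 = 116; audit gives 238 − 137 = 101. No deviation. ✓
Neither type gains from mimicking the other.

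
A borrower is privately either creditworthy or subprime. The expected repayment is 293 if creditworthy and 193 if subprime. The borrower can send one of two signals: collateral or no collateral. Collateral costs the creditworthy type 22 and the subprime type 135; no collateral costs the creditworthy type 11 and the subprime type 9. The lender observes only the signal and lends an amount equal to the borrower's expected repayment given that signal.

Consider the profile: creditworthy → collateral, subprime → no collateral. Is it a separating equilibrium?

Yes

If types separate, collateral earns payment 293 and no collateral earns 193.
Creditworthy: collateral gives 293 − 22 = 271; no collateral gives 193 − 11 = 182. No deviation. ✓
Subprime: no collateral gives 193 − 9 = 184; collateral gives 293 − 135 = 158. No deviation. ✓
Both incentive constraints hold.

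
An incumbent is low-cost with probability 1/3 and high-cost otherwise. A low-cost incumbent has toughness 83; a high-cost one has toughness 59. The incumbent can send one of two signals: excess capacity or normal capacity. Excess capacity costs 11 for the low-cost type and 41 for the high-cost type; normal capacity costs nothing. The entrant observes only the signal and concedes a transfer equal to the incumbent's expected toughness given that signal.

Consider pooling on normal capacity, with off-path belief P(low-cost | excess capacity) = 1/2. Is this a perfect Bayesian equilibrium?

Yes

At the pooled signal (normal capacity) the entrant holds the prior 1/3 and pays 1/3·83 + 2/3·59 = 67. Off-path (excess capacity) belief 1/2 gives 1/2·83 + 1/2·59 = 71.
Low-cost: normal capacity gives 67 − 0 = 67; excess capacity gives 71 − 11 = 60. Stays. ✓
High-cost: normal capacity gives 67 − 0 = 67; excess capacity gives 71 − 41 = 30. Stays. ✓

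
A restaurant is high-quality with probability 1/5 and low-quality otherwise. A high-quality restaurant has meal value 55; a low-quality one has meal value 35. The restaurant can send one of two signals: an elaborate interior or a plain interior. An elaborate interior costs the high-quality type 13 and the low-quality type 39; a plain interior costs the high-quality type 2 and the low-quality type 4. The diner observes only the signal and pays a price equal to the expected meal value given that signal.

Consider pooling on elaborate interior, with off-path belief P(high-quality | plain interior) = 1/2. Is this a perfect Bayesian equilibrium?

No

On the equilibrium path (elaborate interior) the diner holds the prior 1/5 and pays 1/5·55 + 4/5·35 = 39. Off-path (plain interior) belief 1/2 gives 1/2·55 + 1/2·35 = 45.
High-quality: elaborate interior gives 39 − 13 = 26; plain interior gives 45 − 2 = 43. Deviates. ✗
Low-quality: elaborate interior gives 39 − 39 = 0; plain interior gives 45 − 4 = 41. Deviates. ✗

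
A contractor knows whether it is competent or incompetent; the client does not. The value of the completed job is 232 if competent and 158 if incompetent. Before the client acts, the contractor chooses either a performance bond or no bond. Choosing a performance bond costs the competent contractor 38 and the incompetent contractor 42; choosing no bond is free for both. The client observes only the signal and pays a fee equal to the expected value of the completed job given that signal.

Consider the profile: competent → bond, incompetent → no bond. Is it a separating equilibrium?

If types separate, bond earns payment 232 and no bond earns 158.
Competent: bond gives 232 − 38 = 194; no bond gives 158 − 0 = 158. No deviation. ✓
Incompetent: no bond gives 158 − 0 = 158; bond gives 232 − 42 = 190. Would deviate. ✗

No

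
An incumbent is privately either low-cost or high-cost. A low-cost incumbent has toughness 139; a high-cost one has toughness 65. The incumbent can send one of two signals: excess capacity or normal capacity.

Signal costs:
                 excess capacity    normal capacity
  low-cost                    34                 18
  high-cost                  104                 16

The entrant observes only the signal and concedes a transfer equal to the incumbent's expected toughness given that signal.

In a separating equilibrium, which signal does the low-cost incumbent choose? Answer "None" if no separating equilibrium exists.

excess capacity

Try low-cost → excess capacity, high-cost → normal capacity:
  If types separate, excess capacity earns payment 139 and normal capacity earns 65.
  Low-cost: excess capacity gives 139 − 34 = 105; normal capacity gives 65 − 18 = 47. No deviation. ✓
  High-cost: normal capacity gives 65 − 16 = 49; excess capacity gives 139 − 104 = 35. No deviation. ✓
Both hold — the low-cost type sends excess capacity.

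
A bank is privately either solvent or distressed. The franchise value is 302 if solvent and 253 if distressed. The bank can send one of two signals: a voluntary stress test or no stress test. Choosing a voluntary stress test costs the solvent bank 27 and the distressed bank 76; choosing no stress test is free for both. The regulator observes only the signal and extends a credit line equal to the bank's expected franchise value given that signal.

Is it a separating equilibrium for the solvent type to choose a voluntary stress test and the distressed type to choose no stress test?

Under separation the regulator infers type exactly: stress test → solvent (pays 302), no stress test → distressed (pays 253).
Solvent: stress test gives 302 − 27 = 275; no stress test gives 253 − 0 = 253. No deviation. ✓
Distressed: no stress test gives 253 − 0 = 253; stress test gives 302 − 76 = 226. No deviation. ✓
Neither type gains from mimicking the other.

Yes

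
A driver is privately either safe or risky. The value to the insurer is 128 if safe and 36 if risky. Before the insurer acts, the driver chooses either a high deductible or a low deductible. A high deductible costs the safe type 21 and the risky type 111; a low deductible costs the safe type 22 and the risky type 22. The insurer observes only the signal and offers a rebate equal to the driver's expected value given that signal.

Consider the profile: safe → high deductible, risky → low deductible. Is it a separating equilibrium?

Under separation the insurer infers type exactly: high deductible → safe (pays 128), low deductible → risky (pays 36).
Safe: high deductible gives 128 − 21 = 107; low deductible gives 36 − 22 = 14. No deviation. ✓
Risky: low deductible gives 36 − 22 = 14; high deductible gives 128 − 111 = 17. Would deviate. ✗

No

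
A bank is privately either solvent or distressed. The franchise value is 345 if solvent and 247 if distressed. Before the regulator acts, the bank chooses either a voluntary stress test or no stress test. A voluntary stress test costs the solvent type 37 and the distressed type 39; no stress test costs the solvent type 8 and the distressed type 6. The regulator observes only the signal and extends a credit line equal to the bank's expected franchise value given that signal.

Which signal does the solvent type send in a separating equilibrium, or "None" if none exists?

None

Try solvent → stress test, distressed → no stress test:
  Under separation the regulator infers type exactly: stress test → solvent (pays 345), no stress test → distressed (pays 247).
  Solvent: stress test gives 345 − 37 = 308; no stress test gives 247 − 8 = 239. No deviation. ✓
  Distressed: no stress test gives 247 − 6 = 241; stress test gives 345 − 39 = 306. Would deviate. ✗
Try solvent → no stress test, distressed → stress test:
  Under separation the regulator infers type exactly: no stress test → solvent (pays 345), stress test → distressed (pays 247).
  Solvent: no stress test gives 345 − 8 = 337; stress test gives 247 − 37 = 210. No deviation. ✓
  Distressed: stress test gives 247 − 39 = 208; no stress test gives 345 − 6 = 339. Would deviate. ✗
Neither assignment is incentive-compatible.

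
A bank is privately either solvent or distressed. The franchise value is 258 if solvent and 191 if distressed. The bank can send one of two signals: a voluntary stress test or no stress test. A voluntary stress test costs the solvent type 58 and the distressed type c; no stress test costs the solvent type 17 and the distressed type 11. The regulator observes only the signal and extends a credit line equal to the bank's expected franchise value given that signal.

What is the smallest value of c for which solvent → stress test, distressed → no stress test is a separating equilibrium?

Under separation: stress test → solvent (pays 258); no stress test → distressed (pays 191).
Solvent: 258 − 58 = 200 ≥ 191 − 17 = 174. Holds regardless of c. ✓
Distressed: 191 − 11 ≥ 258 − c, so c ≥ 258 − 180 = 78.

78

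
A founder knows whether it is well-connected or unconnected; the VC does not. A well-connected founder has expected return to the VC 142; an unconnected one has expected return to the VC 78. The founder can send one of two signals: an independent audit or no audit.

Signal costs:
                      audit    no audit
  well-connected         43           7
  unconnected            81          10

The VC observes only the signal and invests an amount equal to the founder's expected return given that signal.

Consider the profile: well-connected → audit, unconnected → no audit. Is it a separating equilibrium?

Yes

Under separation the VC infers type exactly: audit → well-connected (pays 142), no audit → unconnected (pays 78).
Well-connected: audit gives 142 − 43 = 99; no audit gives 78 − 7 = 71. No deviation. ✓
Unconnected: no audit gives 78 − 10 = 68; audit gives 142 − 81 = 61. No deviation. ✓
Both incentive constraints hold.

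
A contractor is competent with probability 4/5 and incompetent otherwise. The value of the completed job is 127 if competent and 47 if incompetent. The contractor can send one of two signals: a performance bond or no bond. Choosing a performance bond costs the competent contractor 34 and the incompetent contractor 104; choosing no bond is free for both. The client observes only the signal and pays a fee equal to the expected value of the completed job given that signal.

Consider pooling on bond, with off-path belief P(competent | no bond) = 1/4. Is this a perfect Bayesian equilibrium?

No

On the equilibrium path (bond) the client holds the prior 4/5 and pays 4/5·127 + 1/5·47 = 111. Off-path (no bond) belief 1/4 gives 1/4·127 + 3/4·47 = 67.
Competent: bond gives 111 − 34 = 77; no bond gives 67 − 0 = 67. Stays. ✓
Incompetent: bond gives 111 − 104 = 7; no bond gives 67 − 0 = 67. Deviates. ✗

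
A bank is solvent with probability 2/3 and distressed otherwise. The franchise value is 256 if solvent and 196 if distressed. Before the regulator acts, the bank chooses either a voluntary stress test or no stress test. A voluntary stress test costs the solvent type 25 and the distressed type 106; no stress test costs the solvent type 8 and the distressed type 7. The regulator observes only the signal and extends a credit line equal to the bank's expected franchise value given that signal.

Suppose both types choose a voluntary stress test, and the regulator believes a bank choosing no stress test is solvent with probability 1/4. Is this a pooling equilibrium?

No

At the pooled signal (stress test) the regulator holds the prior 2/3 and pays 2/3·256 + 1/3·196 = 236. Off-path (no stress test) belief 1/4 gives 1/4·256 + 3/4·196 = 211.
Solvent: stress test gives 236 − 25 = 211; no stress test gives 211 − 8 = 203. Stays. ✓
Distressed: stress test gives 236 − 106 = 130; no stress test gives 211 − 7 = 204. Deviates. ✗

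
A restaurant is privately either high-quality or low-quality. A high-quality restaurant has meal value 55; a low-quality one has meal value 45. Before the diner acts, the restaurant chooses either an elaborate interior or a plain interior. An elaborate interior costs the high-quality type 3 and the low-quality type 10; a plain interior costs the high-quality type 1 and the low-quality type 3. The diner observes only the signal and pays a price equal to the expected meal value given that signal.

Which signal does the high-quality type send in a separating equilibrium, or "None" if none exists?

Try high-quality → elaborate interior, low-quality → plain interior:
  If types separate, elaborate interior earns payment 55 and plain interior earns 45.
  High-quality: elaborate interior gives 55 − 3 = 52; plain interior gives 45 − 1 = 44. No deviation. ✓
  Low-quality: plain interior gives 45 − 3 = 42; elaborate interior gives 55 − 10 = 45. Would deviate. ✗
Try high-quality → plain interior, low-quality → elaborate interior:
  If types separate, plain interior earns payment 55 and elaborate interior earns 45.
  High-quality: plain interior gives 55 − 1 = 54; elaborate interior gives 45 − 3 = 42. No deviation. ✓
  Low-quality: elaborate interior gives 45 − 10 = 35; plain interior gives 55 − 3 = 52. Would deviate. ✗
Neither assignment is incentive-compatible.

None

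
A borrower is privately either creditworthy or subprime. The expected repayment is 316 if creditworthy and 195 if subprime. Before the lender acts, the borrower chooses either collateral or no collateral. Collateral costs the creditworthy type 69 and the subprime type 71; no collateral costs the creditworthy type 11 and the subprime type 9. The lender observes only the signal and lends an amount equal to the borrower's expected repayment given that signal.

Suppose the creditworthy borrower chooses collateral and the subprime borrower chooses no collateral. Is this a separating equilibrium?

If types separate, collateral earns payment 316 and no collateral earns 195.
Creditworthy: collateral gives 316 − 69 = 247; no collateral gives 195 − 11 = 184. No deviation. ✓
Subprime: no collateral gives 195 − 9 = 186; collateral gives 316 − 71 = 245. Would deviate. ✗

No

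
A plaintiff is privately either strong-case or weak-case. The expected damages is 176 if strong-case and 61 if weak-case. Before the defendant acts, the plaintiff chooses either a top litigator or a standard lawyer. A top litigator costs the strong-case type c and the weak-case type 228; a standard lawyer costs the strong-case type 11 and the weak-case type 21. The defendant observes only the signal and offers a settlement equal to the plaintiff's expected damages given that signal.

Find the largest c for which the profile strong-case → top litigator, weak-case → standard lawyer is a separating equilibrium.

126

Under separation: top litigator → strong-case (pays 176); standard lawyer → weak-case (pays 61).
Weak-case: 61 − 21 = 40 ≥ 176 − 228 = -52. Holds regardless of c. ✓
Strong-case: 176 − c ≥ 61 − 11, so c ≤ 176 − 50 = 126.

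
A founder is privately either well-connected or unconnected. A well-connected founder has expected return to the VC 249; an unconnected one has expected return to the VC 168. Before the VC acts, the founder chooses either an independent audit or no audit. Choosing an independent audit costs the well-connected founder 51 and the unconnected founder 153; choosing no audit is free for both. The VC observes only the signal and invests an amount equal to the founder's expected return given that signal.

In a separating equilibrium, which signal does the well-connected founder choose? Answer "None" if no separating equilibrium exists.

audit

Try well-connected → audit, unconnected → no audit:
  If types separate, audit earns payment 249 and no audit earns 168.
  Well-connected: audit gives 249 − 51 = 198; no audit gives 168 − 0 = 168. No deviation. ✓
  Unconnected: no audit gives 168 − 0 = 168; audit gives 249 − 153 = 96. No deviation. ✓
Both hold — the well-connected type sends audit.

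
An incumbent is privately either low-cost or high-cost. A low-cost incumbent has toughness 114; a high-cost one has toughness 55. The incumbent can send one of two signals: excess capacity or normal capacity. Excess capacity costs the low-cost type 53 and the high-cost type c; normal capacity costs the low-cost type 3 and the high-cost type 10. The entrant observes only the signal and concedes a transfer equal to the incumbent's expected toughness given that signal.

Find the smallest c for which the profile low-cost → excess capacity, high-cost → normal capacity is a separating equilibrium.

Under separation: excess capacity → low-cost (pays 114); normal capacity → high-cost (pays 55).
Low-cost: 114 − 53 = 61 ≥ 55 − 3 = 52. Holds regardless of c. ✓
High-cost: 55 − 10 ≥ 114 − c, so c ≥ 114 − 45 = 69.

69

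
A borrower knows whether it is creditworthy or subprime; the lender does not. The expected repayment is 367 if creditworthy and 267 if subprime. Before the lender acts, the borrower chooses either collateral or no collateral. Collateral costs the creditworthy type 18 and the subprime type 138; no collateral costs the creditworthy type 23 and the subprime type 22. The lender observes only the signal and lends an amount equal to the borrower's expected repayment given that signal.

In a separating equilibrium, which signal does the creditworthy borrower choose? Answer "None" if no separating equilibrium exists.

Try creditworthy → collateral, subprime → no collateral:
  If types separate, collateral earns payment 367 and no collateral earns 267.
  Creditworthy: collateral gives 367 − 18 = 349; no collateral gives 267 − 23 = 244. No deviation. ✓
  Subprime: no collateral gives 267 − 22 = 245; collateral gives 367 − 138 = 229. No deviation. ✓
Both hold — the creditworthy type sends collateral.

collateral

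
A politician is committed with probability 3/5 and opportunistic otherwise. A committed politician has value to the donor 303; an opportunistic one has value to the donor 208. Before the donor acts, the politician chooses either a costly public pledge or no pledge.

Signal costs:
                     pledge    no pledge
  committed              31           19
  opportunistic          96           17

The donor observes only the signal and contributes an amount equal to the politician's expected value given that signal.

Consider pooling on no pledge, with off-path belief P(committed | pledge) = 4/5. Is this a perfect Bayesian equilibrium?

At the pooled signal (no pledge) the donor holds the prior 3/5 and pays 3/5·303 + 2/5·208 = 265. Off-path (pledge) belief 4/5 gives 4/5·303 + 1/5·208 = 284.
Committed: no pledge gives 265 − 19 = 246; pledge gives 284 − 31 = 253. Deviates. ✗
Opportunistic: no pledge gives 265 − 17 = 248; pledge gives 284 − 96 = 188. Stays. ✓

No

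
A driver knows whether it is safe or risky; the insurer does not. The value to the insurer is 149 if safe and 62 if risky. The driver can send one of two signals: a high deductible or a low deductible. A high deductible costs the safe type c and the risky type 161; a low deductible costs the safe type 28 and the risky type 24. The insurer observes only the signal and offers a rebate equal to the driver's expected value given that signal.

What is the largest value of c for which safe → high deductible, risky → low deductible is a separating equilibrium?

Under separation: high deductible → safe (pays 149); low deductible → risky (pays 62).
Risky: 62 − 24 = 38 ≥ 149 − 161 = -12. Holds regardless of c. ✓
Safe: 149 − c ≥ 62 − 28, so c ≤ 149 − 34 = 115.

115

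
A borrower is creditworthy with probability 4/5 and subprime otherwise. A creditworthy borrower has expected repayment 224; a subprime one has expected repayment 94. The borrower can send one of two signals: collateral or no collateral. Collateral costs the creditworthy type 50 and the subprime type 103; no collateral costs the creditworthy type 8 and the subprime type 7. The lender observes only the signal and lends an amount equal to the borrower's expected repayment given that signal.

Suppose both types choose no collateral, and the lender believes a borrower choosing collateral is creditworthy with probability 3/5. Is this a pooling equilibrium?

Yes

At the pooled signal (no collateral) the lender holds the prior 4/5 and pays 4/5·224 + 1/5·94 = 198. Off-path (collateral) belief 3/5 gives 3/5·224 + 2/5·94 = 172.
Creditworthy: no collateral gives 198 − 8 = 190; collateral gives 172 − 50 = 122. Stays. ✓
Subprime: no collateral gives 198 − 7 = 191; collateral gives 172 − 103 = 69. Stays. ✓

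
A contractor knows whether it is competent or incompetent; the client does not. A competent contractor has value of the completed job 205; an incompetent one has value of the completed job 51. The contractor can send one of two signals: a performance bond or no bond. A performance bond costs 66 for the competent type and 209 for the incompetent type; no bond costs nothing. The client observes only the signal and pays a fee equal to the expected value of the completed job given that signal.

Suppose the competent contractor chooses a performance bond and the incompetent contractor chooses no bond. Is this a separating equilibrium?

Under separation the client infers type exactly: bond → competent (pays 205), no bond → incompetent (pays 51).
Competent: bond gives 205 − 66 = 139; no bond gives 51 − 0 = 51. No deviation. ✓
Incompetent: no bond gives 51 − 0 = 51; bond gives 205 − 209 = -4. No deviation. ✓
Neither type gains from mimicking the other.

Yes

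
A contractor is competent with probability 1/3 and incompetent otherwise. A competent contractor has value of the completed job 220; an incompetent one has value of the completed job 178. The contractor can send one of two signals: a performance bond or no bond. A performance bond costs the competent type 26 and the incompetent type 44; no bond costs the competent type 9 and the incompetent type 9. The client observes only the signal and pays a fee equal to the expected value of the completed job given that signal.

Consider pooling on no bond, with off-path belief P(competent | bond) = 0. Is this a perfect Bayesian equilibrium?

Yes

At the pooled signal (no bond) the client holds the prior 1/3 and pays 1/3·220 + 2/3·178 = 192. Off-path (bond) belief 0 gives 0·220 + 1·178 = 178.
Competent: no bond gives 192 − 9 = 183; bond gives 178 − 26 = 152. Stays. ✓
Incompetent: no bond gives 192 − 9 = 183; bond gives 178 − 44 = 134. Stays. ✓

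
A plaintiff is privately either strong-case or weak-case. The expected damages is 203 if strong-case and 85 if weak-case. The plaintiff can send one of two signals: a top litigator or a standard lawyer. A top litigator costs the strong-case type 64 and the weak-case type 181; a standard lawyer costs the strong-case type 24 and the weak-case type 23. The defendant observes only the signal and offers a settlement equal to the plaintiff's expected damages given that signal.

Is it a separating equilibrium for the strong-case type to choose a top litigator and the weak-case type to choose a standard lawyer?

Under separation the defendant infers type exactly: top litigator → strong-case (pays 203), standard lawyer → weak-case (pays 85).
Strong-case: top litigator gives 203 − 64 = 139; standard lawyer gives 85 − 24 = 61. No deviation. ✓
Weak-case: standard lawyer gives 85 − 23 = 62; top litigator gives 203 − 181 = 22. No deviation. ✓
Both incentive constraints hold.

Yes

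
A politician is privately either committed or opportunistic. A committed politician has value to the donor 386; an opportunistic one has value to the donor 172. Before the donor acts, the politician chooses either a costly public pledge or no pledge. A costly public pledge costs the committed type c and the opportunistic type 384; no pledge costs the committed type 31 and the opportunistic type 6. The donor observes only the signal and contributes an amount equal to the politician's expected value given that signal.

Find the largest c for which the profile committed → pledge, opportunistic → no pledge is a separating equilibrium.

245

Under separation: pledge → committed (pays 386); no pledge → opportunistic (pays 172).
Opportunistic: 172 − 6 = 166 ≥ 386 − 384 = 2. Holds regardless of c. ✓
Committed: 386 − c ≥ 172 − 31, so c ≤ 386 − 141 = 245.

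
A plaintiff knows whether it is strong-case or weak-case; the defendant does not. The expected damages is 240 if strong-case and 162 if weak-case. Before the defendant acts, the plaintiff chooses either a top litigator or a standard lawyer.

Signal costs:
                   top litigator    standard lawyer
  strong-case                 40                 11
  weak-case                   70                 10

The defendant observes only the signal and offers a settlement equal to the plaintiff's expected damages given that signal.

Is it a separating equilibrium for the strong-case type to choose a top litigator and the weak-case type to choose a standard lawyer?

No

Under separation the defendant infers type exactly: top litigator → strong-case (pays 240), standard lawyer → weak-case (pays 162).
Strong-case: top litigator gives 240 − 40 = 200; standard lawyer gives 162 − 11 = 151. No deviation. ✓
Weak-case: standard lawyer gives 162 − 10 = 152; top litigator gives 240 − 70 = 170. Would deviate. ✗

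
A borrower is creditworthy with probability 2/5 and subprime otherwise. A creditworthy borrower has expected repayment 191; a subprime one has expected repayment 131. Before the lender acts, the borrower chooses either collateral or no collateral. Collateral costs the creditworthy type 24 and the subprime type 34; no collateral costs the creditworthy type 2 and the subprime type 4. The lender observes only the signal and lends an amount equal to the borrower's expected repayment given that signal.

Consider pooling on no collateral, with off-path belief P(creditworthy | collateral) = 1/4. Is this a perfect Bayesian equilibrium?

On the equilibrium path (no collateral) the lender holds the prior 2/5 and pays 2/5·191 + 3/5·131 = 155. Off-path (collateral) belief 1/4 gives 1/4·191 + 3/4·131 = 146.
Creditworthy: no collateral gives 155 − 2 = 153; collateral gives 146 − 24 = 122. Stays. ✓
Subprime: no collateral gives 155 − 4 = 151; collateral gives 146 − 34 = 112. Stays. ✓
Beliefs are Bayes-consistent on-path and both types best-respond.

Yes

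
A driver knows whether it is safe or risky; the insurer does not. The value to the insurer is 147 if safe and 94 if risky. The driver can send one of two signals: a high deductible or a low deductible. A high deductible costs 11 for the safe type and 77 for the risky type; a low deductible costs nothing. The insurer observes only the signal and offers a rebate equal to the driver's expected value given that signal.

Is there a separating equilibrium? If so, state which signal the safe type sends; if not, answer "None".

high deductible

Try safe → high deductible, risky → low deductible:
  Under separation the insurer infers type exactly: high deductible → safe (pays 147), low deductible → risky (pays 94).
  Safe: high deductible gives 147 − 11 = 136; low deductible gives 94 − 0 = 94. No deviation. ✓
  Risky: low deductible gives 94 − 0 = 94; high deductible gives 147 − 77 = 70. No deviation. ✓
Both hold — the safe type sends high deductible.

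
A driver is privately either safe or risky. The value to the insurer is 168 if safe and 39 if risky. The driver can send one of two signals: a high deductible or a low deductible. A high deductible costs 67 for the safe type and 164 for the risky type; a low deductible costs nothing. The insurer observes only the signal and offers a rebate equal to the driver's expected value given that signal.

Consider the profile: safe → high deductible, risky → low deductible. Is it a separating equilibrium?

Yes

If types separate, high deductible earns payment 168 and low deductible earns 39.
Safe: high deductible gives 168 − 67 = 101; low deductible gives 39 − 0 = 39. No deviation. ✓
Risky: low deductible gives 39 − 0 = 39; high deductible gives 168 − 164 = 4. No deviation. ✓
Neither type gains from mimicking the other.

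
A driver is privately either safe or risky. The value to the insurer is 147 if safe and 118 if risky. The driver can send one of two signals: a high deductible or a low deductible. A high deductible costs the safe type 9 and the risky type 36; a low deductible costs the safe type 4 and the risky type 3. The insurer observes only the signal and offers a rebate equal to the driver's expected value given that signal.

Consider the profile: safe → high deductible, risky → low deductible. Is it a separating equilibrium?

Yes

If types separate, high deductible earns payment 147 and low deductible earns 118.
Safe: high deductible gives 147 − 9 = 138; low deductible gives 118 − 4 = 114. No deviation. ✓
Risky: low deductible gives 118 − 3 = 115; high deductible gives 147 − 36 = 111. No deviation. ✓
Neither type gains from mimicking the other.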